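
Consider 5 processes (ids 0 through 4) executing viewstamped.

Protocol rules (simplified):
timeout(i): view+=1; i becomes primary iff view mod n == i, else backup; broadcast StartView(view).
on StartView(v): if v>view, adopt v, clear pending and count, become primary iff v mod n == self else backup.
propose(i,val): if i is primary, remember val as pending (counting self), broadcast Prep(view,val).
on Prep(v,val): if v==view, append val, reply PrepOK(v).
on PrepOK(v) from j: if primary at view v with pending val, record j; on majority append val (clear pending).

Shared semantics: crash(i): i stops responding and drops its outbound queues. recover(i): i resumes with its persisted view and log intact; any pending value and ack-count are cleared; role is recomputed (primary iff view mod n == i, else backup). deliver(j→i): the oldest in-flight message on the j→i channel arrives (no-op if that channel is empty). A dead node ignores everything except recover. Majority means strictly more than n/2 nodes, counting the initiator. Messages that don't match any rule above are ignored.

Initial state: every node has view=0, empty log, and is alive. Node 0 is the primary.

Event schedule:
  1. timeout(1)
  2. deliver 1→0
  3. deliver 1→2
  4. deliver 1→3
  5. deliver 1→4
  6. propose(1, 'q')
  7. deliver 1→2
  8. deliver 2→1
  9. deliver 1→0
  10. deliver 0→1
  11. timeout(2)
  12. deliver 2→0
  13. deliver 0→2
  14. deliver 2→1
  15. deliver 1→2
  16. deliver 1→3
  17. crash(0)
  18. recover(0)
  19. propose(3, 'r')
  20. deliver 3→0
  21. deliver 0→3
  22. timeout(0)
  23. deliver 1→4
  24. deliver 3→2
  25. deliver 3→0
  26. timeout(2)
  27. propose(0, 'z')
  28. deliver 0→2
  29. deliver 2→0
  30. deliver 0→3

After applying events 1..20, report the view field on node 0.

2

e1 timeout(1): 1[prim,v=1,-]
e2 deliver 1→0: 0[back,v=1,-]
e3 deliver 1→2: 2[back,v=1,-]
e4 deliver 1→3: 3[back,v=1,-]
e5 deliver 1→4: 4[back,v=1,-]
e6 propose(1,'q'): ·
e7 deliver 1→2: 2[back,v=1,q]
e8 deliver 2→1: ·
e9 deliver 1→0: 0[back,v=1,q]
e10 deliver 0→1: 1[prim,v=1,q]
e11 timeout(2): 2[prim,v=2,q]
e12 deliver 2→0: 0[back,v=2,q]
e13 deliver 0→2: ·
e14 deliver 2→1: 1[back,v=2,q]
e15 deliver 1→2: ·
e16 deliver 1→3: 3[back,v=1,q]
e17 crash(0): 0[✗back,v=2,q]
e18 recover(0): 0[back,v=2,q]
e19 propose(3,'r'): ·
e20 deliver 3→0: ·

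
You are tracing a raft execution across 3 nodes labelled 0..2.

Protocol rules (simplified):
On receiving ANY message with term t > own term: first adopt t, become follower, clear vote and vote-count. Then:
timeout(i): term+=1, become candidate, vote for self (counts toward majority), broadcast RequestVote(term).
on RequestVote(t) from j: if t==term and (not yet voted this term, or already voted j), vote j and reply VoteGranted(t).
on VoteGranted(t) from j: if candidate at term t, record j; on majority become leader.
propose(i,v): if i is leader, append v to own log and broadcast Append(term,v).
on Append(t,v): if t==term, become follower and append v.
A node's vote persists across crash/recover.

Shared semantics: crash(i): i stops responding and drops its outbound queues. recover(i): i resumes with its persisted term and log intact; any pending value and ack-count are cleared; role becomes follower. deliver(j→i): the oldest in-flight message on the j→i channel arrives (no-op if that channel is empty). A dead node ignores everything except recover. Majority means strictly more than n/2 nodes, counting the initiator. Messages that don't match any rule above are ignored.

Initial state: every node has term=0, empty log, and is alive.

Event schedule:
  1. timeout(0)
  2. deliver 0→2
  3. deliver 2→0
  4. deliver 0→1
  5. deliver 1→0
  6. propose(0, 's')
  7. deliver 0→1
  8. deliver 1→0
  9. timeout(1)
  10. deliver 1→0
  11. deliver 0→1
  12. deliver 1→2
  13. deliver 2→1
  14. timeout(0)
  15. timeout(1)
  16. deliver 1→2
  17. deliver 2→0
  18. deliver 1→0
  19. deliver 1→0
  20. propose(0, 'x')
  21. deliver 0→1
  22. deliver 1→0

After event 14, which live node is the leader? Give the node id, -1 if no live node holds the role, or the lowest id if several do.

1

after 1 — timeout(0): n0:cand/t1/[-]
after 2 — deliver 0→2: n2:foll/t1/[-]
after 3 — deliver 2→0: n0:lead/t1/[-]
after 4 — deliver 0→1: n1:foll/t1/[-]
after 5 — deliver 1→0: ·
after 6 — propose(0,'s'): n0:lead/t1/[s]
after 7 — deliver 0→1: n1:foll/t1/[s]
after 8 — deliver 1→0: ·
after 9 — timeout(1): n1:cand/t2/[s]
after 10 — deliver 1→0: n0:foll/t2/[s]
after 11 — deliver 0→1: n1:lead/t2/[s]
after 12 — deliver 1→2: n2:foll/t2/[-]
after 13 — deliver 2→1: ·
after 14 — timeout(0): n0:cand/t3/[s]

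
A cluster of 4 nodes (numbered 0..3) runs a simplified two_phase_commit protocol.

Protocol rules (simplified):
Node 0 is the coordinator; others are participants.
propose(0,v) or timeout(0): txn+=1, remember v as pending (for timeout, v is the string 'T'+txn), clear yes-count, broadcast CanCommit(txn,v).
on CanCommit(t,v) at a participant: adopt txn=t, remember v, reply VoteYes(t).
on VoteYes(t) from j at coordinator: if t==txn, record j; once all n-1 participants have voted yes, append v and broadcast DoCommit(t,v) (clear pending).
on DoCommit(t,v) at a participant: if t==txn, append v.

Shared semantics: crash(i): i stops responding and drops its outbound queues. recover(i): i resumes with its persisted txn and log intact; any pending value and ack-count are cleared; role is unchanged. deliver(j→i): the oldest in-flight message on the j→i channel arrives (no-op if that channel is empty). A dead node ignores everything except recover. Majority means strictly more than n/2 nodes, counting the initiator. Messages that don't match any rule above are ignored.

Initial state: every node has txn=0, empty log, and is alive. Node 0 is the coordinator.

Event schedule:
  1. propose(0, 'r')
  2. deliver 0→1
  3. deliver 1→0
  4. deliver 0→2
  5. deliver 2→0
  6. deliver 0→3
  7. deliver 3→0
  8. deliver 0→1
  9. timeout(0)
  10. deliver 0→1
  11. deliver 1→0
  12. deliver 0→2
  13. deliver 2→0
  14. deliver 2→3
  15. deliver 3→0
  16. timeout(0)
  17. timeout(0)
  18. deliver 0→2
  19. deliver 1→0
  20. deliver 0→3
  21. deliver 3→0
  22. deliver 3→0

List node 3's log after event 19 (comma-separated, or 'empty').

[1] propose(0,'r') → N0(coor t1 [-])
[2] deliver 0→1 → N1(part t1 [-])
[3] deliver 1→0 → ∅
[4] deliver 0→2 → N2(part t1 [-])
[5] deliver 2→0 → ∅
[6] deliver 0→3 → N3(part t1 [-])
[7] deliver 3→0 → N0(coor t1 [r])
[8] deliver 0→1 → N1(part t1 [r])
[9] timeout(0) → N0(coor t2 [r])
[10] deliver 0→1 → N1(part t2 [r])
[11] deliver 1→0 → ∅
[12] deliver 0→2 → N2(part t1 [r])
[13] deliver 2→0 → ∅
[14] deliver 2→3 → ∅
[15] deliver 3→0 → ∅
[16] timeout(0) → N0(coor t3 [r])
[17] timeout(0) → N0(coor t4 [r])
[18] deliver 0→2 → N2(part t2 [r])
[19] deliver 1→0 → ∅

empty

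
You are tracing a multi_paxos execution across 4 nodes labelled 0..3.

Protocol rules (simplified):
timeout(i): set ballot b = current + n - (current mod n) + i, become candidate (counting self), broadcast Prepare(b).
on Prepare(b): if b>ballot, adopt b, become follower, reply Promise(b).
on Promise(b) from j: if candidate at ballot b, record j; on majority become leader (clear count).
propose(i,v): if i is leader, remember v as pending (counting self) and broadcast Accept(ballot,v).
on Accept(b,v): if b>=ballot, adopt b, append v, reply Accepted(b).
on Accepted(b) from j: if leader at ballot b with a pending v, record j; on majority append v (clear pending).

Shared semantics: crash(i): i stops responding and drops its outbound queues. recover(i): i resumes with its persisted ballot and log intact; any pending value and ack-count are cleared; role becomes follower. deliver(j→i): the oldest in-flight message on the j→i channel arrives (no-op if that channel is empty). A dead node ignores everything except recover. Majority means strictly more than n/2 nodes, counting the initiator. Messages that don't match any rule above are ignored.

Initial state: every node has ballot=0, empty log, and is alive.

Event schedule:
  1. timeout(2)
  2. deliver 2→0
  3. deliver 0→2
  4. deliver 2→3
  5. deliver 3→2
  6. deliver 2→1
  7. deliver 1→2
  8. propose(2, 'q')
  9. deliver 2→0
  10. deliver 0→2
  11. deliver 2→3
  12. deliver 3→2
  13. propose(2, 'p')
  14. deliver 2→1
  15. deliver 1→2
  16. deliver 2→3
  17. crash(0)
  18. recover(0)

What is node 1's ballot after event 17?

6

[1] timeout(2) → N2(cand b6 [-])
[2] deliver 2→0 → N0(foll b6 [-])
[3] deliver 0→2 → ∅
[4] deliver 2→3 → N3(foll b6 [-])
[5] deliver 3→2 → N2(lead b6 [-])
[6] deliver 2→1 → N1(foll b6 [-])
[7] deliver 1→2 → ∅
[8] propose(2,'q') → ∅
[9] deliver 2→0 → N0(foll b6 [q])
[10] deliver 0→2 → ∅
[11] deliver 2→3 → N3(foll b6 [q])
[12] deliver 3→2 → N2(lead b6 [q])
[13] propose(2,'p') → ∅
[14] deliver 2→1 → N1(foll b6 [q])
[15] deliver 1→2 → ∅
[16] deliver 2→3 → N3(foll b6 [q,p])
[17] crash(0) → N0(✗foll b6 [q])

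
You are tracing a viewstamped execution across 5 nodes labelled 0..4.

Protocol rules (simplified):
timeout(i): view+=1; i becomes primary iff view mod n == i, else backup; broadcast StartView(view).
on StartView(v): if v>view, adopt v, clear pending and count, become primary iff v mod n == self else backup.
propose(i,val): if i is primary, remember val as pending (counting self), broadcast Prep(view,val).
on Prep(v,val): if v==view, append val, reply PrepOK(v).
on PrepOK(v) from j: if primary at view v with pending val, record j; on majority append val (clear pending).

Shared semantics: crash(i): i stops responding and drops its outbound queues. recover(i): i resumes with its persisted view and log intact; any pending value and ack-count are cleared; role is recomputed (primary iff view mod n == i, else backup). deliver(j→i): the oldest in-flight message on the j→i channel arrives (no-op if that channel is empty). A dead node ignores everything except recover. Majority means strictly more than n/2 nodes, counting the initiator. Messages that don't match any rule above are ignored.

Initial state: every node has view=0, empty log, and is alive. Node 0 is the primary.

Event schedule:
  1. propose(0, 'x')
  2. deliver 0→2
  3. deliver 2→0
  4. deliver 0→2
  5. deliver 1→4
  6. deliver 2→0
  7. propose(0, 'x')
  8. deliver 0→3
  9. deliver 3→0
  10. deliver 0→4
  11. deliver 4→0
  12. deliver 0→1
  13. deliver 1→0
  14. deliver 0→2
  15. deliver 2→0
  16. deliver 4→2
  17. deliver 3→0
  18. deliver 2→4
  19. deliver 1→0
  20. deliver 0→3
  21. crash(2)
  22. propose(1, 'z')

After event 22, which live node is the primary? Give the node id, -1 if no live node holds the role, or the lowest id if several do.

0

e1 propose(0,'x'): ·
e2 deliver 0→2: 2[back,v=0,x]
e3 deliver 2→0: ·
e4 deliver 0→2: ·
e5 deliver 1→4: ·
e6 deliver 2→0: ·
e7 propose(0,'x'): ·
e8 deliver 0→3: 3[back,v=0,x]
e9 deliver 3→0: ·
e10 deliver 0→4: 4[back,v=0,x]
e11 deliver 4→0: 0[prim,v=0,x]
e12 deliver 0→1: 1[back,v=0,x]
e13 deliver 1→0: ·
e14 deliver 0→2: 2[back,v=0,x,x]
e15 deliver 2→0: ·
e16 deliver 4→2: ·
e17 deliver 3→0: ·
e18 deliver 2→4: ·
e19 deliver 1→0: ·
e20 deliver 0→3: 3[back,v=0,x,x]
e21 crash(2): 2[✗back,v=0,x,x]
e22 propose(1,'z'): ·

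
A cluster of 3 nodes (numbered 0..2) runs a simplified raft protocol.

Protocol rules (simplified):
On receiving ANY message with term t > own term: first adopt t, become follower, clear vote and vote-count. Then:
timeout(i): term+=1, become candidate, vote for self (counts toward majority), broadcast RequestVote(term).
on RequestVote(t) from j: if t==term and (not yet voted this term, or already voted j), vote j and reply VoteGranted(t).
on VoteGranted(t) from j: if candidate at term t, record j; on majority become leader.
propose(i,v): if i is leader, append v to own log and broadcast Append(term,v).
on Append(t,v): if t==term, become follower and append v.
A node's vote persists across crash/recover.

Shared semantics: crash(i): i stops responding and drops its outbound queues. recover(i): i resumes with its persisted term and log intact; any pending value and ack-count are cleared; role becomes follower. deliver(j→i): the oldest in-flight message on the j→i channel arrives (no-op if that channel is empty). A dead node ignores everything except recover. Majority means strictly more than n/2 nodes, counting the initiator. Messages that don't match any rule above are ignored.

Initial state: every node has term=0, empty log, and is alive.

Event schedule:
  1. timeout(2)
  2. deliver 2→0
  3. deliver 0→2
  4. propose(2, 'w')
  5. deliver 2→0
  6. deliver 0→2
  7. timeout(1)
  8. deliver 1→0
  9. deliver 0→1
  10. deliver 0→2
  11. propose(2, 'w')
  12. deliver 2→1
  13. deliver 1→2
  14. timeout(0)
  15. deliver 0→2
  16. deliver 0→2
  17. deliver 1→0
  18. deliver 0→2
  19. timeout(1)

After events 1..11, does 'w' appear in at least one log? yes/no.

[1] timeout(2) → N2(cand t1 [-])
[2] deliver 2→0 → N0(foll t1 [-])
[3] deliver 0→2 → N2(lead t1 [-])
[4] propose(2,'w') → N2(lead t1 [w])
[5] deliver 2→0 → N0(foll t1 [w])
[6] deliver 0→2 → ∅
[7] timeout(1) → N1(cand t1 [-])
[8] deliver 1→0 → ∅
[9] deliver 0→1 → ∅
[10] deliver 0→2 → ∅
[11] propose(2,'w') → N2(lead t1 [w,w])

yes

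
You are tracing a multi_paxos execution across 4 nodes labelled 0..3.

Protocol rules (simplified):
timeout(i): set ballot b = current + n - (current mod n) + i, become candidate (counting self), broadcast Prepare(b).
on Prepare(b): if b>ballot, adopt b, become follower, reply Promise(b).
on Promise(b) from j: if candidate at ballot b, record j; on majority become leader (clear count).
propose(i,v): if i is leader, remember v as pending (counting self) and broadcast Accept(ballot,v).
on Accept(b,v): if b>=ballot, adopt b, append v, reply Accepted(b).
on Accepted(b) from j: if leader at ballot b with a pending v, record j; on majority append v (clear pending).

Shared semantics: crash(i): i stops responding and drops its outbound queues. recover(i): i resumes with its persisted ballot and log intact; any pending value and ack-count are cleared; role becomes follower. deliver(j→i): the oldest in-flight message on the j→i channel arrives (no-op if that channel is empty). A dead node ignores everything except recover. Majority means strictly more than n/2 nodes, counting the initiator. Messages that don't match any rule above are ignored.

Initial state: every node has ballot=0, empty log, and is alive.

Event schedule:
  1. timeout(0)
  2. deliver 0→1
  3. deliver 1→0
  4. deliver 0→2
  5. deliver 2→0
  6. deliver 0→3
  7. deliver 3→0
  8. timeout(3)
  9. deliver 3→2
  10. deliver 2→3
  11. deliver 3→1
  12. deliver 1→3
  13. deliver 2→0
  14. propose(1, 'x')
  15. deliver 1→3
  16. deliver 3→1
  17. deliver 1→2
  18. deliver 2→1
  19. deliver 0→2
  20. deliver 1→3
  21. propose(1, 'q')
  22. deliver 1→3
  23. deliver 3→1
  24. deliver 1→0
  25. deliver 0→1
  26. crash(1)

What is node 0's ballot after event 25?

4

after 1 — timeout(0): n0:cand/b4/[-]
after 2 — deliver 0→1: n1:foll/b4/[-]
after 3 — deliver 1→0: ·
after 4 — deliver 0→2: n2:foll/b4/[-]
after 5 — deliver 2→0: n0:lead/b4/[-]
after 6 — deliver 0→3: n3:foll/b4/[-]
after 7 — deliver 3→0: ·
after 8 — timeout(3): n3:cand/b11/[-]
after 9 — deliver 3→2: n2:foll/b11/[-]
after 10 — deliver 2→3: ·
after 11 — deliver 3→1: n1:foll/b11/[-]
after 12 — deliver 1→3: n3:lead/b11/[-]
after 13 — deliver 2→0: ·
after 14 — propose(1,'x'): ·
after 15 — deliver 1→3: ·
after 16 — deliver 3→1: ·
after 17 — deliver 1→2: ·
after 18 — deliver 2→1: ·
after 19 — deliver 0→2: ·
after 20 — deliver 1→3: ·
after 21 — propose(1,'q'): ·
after 22 — deliver 1→3: ·
after 23 — deliver 3→1: ·
after 24 — deliver 1→0: ·
after 25 — deliver 0→1: ·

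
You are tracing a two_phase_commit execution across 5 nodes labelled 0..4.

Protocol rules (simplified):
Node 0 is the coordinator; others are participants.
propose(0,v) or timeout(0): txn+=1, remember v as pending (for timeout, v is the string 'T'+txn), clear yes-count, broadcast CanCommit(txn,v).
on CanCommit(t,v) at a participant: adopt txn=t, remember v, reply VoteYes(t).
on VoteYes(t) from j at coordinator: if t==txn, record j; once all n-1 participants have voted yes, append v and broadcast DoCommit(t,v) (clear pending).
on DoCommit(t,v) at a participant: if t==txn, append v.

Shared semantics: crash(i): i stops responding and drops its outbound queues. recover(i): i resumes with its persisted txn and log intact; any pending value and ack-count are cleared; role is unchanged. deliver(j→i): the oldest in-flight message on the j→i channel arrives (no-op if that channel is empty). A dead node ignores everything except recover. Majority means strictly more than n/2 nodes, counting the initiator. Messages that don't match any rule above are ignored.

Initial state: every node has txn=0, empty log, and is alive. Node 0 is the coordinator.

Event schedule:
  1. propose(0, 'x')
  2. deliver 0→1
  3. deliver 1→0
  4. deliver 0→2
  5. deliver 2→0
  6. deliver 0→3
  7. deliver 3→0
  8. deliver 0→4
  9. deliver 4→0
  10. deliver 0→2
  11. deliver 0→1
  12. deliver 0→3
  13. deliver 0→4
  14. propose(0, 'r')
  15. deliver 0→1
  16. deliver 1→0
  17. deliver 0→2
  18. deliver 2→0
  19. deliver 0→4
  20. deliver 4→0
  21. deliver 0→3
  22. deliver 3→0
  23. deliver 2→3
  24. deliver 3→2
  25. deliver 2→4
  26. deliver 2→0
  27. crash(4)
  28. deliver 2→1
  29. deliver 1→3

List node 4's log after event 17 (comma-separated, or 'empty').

after 1 — propose(0,'x'): n0:coor/t1/[-]
after 2 — deliver 0→1: n1:part/t1/[-]
after 3 — deliver 1→0: ·
after 4 — deliver 0→2: n2:part/t1/[-]
after 5 — deliver 2→0: ·
after 6 — deliver 0→3: n3:part/t1/[-]
after 7 — deliver 3→0: ·
after 8 — deliver 0→4: n4:part/t1/[-]
after 9 — deliver 4→0: n0:coor/t1/[x]
after 10 — deliver 0→2: n2:part/t1/[x]
after 11 — deliver 0→1: n1:part/t1/[x]
after 12 — deliver 0→3: n3:part/t1/[x]
after 13 — deliver 0→4: n4:part/t1/[x]
after 14 — propose(0,'r'): n0:coor/t2/[x]
after 15 — deliver 0→1: n1:part/t2/[x]
after 16 — deliver 1→0: ·
after 17 — deliver 0→2: n2:part/t2/[x]

x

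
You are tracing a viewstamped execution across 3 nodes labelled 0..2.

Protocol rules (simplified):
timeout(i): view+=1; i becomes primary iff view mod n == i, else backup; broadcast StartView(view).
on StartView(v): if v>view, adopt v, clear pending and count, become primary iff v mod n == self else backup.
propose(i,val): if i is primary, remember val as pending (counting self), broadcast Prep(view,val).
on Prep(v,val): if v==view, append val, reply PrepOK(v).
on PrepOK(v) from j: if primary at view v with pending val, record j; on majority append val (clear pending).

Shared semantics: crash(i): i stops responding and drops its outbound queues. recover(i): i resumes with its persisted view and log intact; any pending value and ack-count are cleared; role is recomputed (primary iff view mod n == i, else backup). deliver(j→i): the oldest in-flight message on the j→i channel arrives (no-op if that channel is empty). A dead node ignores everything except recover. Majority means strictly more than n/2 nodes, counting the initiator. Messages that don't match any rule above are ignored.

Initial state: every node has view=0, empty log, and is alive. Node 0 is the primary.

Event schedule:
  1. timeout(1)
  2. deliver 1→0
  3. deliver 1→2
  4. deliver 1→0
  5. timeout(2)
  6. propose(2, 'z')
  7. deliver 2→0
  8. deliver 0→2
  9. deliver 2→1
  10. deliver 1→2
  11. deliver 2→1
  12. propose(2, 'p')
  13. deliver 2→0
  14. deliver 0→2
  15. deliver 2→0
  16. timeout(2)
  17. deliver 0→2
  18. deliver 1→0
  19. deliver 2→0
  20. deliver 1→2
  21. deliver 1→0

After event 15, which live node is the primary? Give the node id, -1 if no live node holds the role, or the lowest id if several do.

after 1 — timeout(1): n1:prim/v1/[-]
after 2 — deliver 1→0: n0:back/v1/[-]
after 3 — deliver 1→2: n2:back/v1/[-]
after 4 — deliver 1→0: ·
after 5 — timeout(2): n2:prim/v2/[-]
after 6 — propose(2,'z'): ·
after 7 — deliver 2→0: n0:back/v2/[-]
after 8 — deliver 0→2: ·
after 9 — deliver 2→1: n1:back/v2/[-]
after 10 — deliver 1→2: ·
after 11 — deliver 2→1: n1:back/v2/[z]
after 12 — propose(2,'p'): ·
after 13 — deliver 2→0: n0:back/v2/[z]
after 14 — deliver 0→2: n2:prim/v2/[p]
after 15 — deliver 2→0: n0:back/v2/[z,p]

2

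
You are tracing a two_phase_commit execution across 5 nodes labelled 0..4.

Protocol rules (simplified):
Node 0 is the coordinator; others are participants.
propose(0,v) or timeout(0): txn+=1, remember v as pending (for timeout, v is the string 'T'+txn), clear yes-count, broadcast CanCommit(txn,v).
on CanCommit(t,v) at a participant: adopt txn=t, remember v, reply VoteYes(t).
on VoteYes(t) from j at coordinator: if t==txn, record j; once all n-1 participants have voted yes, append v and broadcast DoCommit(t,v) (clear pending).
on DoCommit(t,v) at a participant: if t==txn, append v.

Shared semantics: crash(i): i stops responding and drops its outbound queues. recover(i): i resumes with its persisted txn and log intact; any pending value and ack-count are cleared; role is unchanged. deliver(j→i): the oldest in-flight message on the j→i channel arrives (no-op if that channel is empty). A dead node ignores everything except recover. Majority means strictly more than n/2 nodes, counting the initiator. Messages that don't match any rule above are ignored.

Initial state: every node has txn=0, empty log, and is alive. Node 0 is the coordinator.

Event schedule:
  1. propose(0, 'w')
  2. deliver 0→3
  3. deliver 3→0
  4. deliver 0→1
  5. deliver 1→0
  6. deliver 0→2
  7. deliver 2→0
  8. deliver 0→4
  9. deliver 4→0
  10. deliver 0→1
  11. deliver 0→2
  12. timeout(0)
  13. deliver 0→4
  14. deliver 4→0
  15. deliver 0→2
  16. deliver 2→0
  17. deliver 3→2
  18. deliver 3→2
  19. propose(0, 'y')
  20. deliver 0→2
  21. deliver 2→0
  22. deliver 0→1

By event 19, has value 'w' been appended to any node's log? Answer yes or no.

after 1 — propose(0,'w'): n0:coor/t1/[-]
after 2 — deliver 0→3: n3:part/t1/[-]
after 3 — deliver 3→0: ·
after 4 — deliver 0→1: n1:part/t1/[-]
after 5 — deliver 1→0: ·
after 6 — deliver 0→2: n2:part/t1/[-]
after 7 — deliver 2→0: ·
after 8 — deliver 0→4: n4:part/t1/[-]
after 9 — deliver 4→0: n0:coor/t1/[w]
after 10 — deliver 0→1: n1:part/t1/[w]
after 11 — deliver 0→2: n2:part/t1/[w]
after 12 — timeout(0): n0:coor/t2/[w]
after 13 — deliver 0→4: n4:part/t1/[w]
after 14 — deliver 4→0: ·
after 15 — deliver 0→2: n2:part/t2/[w]
after 16 — deliver 2→0: ·
after 17 — deliver 3→2: ·
after 18 — deliver 3→2: ·
after 19 — propose(0,'y'): n0:coor/t3/[w]

yes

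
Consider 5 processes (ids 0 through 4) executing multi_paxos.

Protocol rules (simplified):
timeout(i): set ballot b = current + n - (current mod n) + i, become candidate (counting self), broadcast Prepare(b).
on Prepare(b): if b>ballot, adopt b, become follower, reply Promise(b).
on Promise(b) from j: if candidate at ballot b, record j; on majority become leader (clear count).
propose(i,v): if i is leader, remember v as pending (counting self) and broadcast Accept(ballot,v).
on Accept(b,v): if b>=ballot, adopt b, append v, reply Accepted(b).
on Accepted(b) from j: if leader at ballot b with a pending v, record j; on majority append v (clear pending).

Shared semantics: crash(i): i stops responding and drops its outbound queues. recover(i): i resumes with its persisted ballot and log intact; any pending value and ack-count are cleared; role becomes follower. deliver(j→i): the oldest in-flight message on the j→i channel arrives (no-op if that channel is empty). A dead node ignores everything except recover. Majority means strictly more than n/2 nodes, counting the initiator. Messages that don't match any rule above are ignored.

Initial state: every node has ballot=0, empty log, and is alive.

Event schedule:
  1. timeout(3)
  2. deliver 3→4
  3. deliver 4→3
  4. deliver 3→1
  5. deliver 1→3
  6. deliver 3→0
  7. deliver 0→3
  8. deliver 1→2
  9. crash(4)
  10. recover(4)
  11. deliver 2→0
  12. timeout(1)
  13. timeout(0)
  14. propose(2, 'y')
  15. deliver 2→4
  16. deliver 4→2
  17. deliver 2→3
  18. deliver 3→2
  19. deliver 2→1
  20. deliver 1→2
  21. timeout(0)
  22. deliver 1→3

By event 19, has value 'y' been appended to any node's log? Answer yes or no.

no

e1 timeout(3): 3[cand,b=8,-]
e2 deliver 3→4: 4[foll,b=8,-]
e3 deliver 4→3: ·
e4 deliver 3→1: 1[foll,b=8,-]
e5 deliver 1→3: 3[lead,b=8,-]
e6 deliver 3→0: 0[foll,b=8,-]
e7 deliver 0→3: ·
e8 deliver 1→2: ·
e9 crash(4): 4[✗foll,b=8,-]
e10 recover(4): 4[foll,b=8,-]
e11 deliver 2→0: ·
e12 timeout(1): 1[cand,b=11,-]
e13 timeout(0): 0[cand,b=10,-]
e14 propose(2,'y'): ·
e15 deliver 2→4: ·
e16 deliver 4→2: ·
e17 deliver 2→3: ·
e18 deliver 3→2: 2[foll,b=8,-]
e19 deliver 2→1: ·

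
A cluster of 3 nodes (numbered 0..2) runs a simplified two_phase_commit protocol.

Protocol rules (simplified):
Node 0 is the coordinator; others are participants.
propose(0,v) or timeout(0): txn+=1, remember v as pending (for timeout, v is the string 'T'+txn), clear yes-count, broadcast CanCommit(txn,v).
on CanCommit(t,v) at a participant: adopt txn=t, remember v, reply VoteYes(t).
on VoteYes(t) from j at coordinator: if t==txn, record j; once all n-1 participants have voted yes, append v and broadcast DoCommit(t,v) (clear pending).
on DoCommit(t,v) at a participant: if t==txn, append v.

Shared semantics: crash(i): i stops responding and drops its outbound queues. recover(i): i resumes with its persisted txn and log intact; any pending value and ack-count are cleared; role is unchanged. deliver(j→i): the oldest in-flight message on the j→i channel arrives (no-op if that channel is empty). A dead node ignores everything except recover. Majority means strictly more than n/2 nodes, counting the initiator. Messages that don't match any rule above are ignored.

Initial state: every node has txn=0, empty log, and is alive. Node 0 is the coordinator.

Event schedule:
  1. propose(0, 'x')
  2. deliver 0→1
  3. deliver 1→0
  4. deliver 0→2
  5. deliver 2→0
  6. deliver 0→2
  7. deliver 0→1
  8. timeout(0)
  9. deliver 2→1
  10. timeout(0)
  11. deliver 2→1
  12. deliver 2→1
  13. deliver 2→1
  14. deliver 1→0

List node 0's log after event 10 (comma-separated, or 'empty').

x

after 1 — propose(0,'x'): n0:coor/t1/[-]
after 2 — deliver 0→1: n1:part/t1/[-]
after 3 — deliver 1→0: ·
after 4 — deliver 0→2: n2:part/t1/[-]
after 5 — deliver 2→0: n0:coor/t1/[x]
after 6 — deliver 0→2: n2:part/t1/[x]
after 7 — deliver 0→1: n1:part/t1/[x]
after 8 — timeout(0): n0:coor/t2/[x]
after 9 — deliver 2→1: ·
after 10 — timeout(0): n0:coor/t3/[x]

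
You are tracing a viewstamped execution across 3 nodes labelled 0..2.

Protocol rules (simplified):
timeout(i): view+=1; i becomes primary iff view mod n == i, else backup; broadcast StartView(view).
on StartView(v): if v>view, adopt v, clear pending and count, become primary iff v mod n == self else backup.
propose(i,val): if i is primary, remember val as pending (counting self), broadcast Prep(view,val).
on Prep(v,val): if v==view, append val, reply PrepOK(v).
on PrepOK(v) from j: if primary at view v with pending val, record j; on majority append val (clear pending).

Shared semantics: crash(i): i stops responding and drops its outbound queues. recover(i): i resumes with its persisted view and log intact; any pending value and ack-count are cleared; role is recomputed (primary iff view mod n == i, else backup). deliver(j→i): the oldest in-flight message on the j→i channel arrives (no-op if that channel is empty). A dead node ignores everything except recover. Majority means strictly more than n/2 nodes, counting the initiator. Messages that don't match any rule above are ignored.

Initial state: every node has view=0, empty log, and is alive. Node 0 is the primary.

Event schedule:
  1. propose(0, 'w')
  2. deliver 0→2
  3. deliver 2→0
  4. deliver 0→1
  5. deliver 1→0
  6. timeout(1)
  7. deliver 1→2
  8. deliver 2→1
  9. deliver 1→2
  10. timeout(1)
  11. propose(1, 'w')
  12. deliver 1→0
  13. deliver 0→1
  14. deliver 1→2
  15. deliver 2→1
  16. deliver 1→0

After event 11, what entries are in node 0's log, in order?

w

step 1 propose(0,'w'): —
step 2 deliver 0→2: 2={back,v=0,log=w}
step 3 deliver 2→0: 0={prim,v=0,log=w}
step 4 deliver 0→1: 1={back,v=0,log=w}
step 5 deliver 1→0: —
step 6 timeout(1): 1={prim,v=1,log=w}
step 7 deliver 1→2: 2={back,v=1,log=w}
step 8 deliver 2→1: —
step 9 deliver 1→2: —
step 10 timeout(1): 1={back,v=2,log=w}
step 11 propose(1,'w'): —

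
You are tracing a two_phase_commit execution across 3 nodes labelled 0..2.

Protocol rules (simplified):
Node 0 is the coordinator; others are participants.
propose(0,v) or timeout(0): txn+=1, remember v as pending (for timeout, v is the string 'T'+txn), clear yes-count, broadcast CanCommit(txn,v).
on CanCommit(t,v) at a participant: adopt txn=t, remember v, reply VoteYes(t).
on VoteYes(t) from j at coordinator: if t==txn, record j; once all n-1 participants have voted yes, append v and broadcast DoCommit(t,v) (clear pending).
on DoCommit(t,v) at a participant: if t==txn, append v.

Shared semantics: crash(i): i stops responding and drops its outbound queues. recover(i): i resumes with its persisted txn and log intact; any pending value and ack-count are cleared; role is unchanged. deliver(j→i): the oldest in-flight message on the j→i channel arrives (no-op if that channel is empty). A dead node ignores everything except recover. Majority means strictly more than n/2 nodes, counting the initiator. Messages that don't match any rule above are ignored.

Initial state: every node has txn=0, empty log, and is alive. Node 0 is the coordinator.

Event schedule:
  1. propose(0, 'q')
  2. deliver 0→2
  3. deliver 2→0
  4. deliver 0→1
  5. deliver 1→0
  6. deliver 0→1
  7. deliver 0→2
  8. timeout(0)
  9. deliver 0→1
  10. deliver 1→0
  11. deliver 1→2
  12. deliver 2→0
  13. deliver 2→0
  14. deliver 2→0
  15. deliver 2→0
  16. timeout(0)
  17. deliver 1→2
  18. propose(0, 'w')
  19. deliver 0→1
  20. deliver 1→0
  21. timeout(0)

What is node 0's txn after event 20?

[1] propose(0,'q') → N0(coor t1 [-])
[2] deliver 0→2 → N2(part t1 [-])
[3] deliver 2→0 → ∅
[4] deliver 0→1 → N1(part t1 [-])
[5] deliver 1→0 → N0(coor t1 [q])
[6] deliver 0→1 → N1(part t1 [q])
[7] deliver 0→2 → N2(part t1 [q])
[8] timeout(0) → N0(coor t2 [q])
[9] deliver 0→1 → N1(part t2 [q])
[10] deliver 1→0 → ∅
[11] deliver 1→2 → ∅
[12] deliver 2→0 → ∅
[13] deliver 2→0 → ∅
[14] deliver 2→0 → ∅
[15] deliver 2→0 → ∅
[16] timeout(0) → N0(coor t3 [q])
[17] deliver 1→2 → ∅
[18] propose(0,'w') → N0(coor t4 [q])
[19] deliver 0→1 → N1(part t3 [q])
[20] deliver 1→0 → ∅

4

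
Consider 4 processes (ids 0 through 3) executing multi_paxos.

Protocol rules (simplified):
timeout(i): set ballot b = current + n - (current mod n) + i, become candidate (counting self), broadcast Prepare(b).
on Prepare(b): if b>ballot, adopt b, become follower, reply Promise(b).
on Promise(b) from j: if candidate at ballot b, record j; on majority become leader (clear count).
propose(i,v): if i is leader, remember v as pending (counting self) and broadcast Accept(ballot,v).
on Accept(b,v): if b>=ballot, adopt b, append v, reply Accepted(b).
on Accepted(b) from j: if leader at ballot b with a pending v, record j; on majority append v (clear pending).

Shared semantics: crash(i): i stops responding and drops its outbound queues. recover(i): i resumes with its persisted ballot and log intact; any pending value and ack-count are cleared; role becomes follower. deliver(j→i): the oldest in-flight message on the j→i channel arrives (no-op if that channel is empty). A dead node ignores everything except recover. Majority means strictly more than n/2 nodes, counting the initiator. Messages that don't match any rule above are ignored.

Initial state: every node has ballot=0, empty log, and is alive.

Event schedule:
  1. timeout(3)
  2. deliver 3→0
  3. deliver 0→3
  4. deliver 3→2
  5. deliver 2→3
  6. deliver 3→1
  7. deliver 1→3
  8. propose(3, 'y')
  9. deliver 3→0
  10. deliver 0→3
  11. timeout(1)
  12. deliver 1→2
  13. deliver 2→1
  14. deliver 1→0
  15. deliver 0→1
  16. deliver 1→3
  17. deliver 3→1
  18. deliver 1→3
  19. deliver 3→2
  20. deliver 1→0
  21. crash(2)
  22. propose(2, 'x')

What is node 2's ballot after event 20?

9

[1] timeout(3) → N3(cand b7 [-])
[2] deliver 3→0 → N0(foll b7 [-])
[3] deliver 0→3 → ∅
[4] deliver 3→2 → N2(foll b7 [-])
[5] deliver 2→3 → N3(lead b7 [-])
[6] deliver 3→1 → N1(foll b7 [-])
[7] deliver 1→3 → ∅
[8] propose(3,'y') → ∅
[9] deliver 3→0 → N0(foll b7 [y])
[10] deliver 0→3 → ∅
[11] timeout(1) → N1(cand b9 [-])
[12] deliver 1→2 → N2(foll b9 [-])
[13] deliver 2→1 → ∅
[14] deliver 1→0 → N0(foll b9 [y])
[15] deliver 0→1 → N1(lead b9 [-])
[16] deliver 1→3 → N3(foll b9 [-])
[17] deliver 3→1 → ∅
[18] deliver 1→3 → ∅
[19] deliver 3→2 → ∅
[20] deliver 1→0 → ∅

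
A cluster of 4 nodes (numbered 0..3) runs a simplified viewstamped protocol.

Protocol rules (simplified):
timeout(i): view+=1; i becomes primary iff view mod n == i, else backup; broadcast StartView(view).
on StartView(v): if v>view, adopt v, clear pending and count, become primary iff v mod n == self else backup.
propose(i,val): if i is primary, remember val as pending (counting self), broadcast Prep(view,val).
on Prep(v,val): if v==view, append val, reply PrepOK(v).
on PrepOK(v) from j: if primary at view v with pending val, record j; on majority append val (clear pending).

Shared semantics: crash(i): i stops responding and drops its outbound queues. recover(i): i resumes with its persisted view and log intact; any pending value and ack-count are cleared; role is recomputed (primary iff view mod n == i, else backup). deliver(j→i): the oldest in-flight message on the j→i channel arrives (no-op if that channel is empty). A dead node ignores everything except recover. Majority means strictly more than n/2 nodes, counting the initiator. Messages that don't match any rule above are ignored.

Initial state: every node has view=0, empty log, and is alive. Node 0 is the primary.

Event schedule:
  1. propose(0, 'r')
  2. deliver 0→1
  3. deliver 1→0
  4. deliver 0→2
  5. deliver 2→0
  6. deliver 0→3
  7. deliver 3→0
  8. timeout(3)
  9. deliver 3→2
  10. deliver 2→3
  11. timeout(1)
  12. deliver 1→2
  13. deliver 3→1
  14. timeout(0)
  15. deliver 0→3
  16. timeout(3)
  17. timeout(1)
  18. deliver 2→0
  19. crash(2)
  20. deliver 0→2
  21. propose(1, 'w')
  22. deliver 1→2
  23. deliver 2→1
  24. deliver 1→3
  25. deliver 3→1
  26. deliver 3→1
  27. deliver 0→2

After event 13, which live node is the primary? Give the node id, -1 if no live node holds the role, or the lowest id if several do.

e1 propose(0,'r'): ·
e2 deliver 0→1: 1[back,v=0,r]
e3 deliver 1→0: ·
e4 deliver 0→2: 2[back,v=0,r]
e5 deliver 2→0: 0[prim,v=0,r]
e6 deliver 0→3: 3[back,v=0,r]
e7 deliver 3→0: ·
e8 timeout(3): 3[back,v=1,r]
e9 deliver 3→2: 2[back,v=1,r]
e10 deliver 2→3: ·
e11 timeout(1): 1[prim,v=1,r]
e12 deliver 1→2: ·
e13 deliver 3→1: ·

0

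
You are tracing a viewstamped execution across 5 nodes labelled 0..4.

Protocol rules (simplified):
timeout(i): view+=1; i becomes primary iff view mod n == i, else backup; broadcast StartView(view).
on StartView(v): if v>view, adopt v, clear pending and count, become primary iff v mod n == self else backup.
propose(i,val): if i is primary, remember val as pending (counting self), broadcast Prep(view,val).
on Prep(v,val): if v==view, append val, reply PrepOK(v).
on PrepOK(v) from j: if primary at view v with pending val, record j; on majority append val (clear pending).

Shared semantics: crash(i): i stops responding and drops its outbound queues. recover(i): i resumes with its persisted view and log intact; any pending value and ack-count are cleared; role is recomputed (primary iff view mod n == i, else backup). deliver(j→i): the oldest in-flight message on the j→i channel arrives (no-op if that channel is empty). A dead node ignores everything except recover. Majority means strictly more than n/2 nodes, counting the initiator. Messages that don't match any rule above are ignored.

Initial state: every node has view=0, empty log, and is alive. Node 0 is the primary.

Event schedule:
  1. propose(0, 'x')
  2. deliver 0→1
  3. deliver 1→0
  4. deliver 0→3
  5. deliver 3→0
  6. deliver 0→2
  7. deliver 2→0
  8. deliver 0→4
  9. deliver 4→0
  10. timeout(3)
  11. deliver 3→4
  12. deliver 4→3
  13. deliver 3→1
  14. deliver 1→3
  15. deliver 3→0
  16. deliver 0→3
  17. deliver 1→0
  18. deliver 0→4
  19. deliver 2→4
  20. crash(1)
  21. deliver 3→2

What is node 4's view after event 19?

e1 propose(0,'x'): ·
e2 deliver 0→1: 1[back,v=0,x]
e3 deliver 1→0: ·
e4 deliver 0→3: 3[back,v=0,x]
e5 deliver 3→0: 0[prim,v=0,x]
e6 deliver 0→2: 2[back,v=0,x]
e7 deliver 2→0: ·
e8 deliver 0→4: 4[back,v=0,x]
e9 deliver 4→0: ·
e10 timeout(3): 3[back,v=1,x]
e11 deliver 3→4: 4[back,v=1,x]
e12 deliver 4→3: ·
e13 deliver 3→1: 1[prim,v=1,x]
e14 deliver 1→3: ·
e15 deliver 3→0: 0[back,v=1,x]
e16 deliver 0→3: ·
e17 deliver 1→0: ·
e18 deliver 0→4: ·
e19 deliver 2→4: ·

1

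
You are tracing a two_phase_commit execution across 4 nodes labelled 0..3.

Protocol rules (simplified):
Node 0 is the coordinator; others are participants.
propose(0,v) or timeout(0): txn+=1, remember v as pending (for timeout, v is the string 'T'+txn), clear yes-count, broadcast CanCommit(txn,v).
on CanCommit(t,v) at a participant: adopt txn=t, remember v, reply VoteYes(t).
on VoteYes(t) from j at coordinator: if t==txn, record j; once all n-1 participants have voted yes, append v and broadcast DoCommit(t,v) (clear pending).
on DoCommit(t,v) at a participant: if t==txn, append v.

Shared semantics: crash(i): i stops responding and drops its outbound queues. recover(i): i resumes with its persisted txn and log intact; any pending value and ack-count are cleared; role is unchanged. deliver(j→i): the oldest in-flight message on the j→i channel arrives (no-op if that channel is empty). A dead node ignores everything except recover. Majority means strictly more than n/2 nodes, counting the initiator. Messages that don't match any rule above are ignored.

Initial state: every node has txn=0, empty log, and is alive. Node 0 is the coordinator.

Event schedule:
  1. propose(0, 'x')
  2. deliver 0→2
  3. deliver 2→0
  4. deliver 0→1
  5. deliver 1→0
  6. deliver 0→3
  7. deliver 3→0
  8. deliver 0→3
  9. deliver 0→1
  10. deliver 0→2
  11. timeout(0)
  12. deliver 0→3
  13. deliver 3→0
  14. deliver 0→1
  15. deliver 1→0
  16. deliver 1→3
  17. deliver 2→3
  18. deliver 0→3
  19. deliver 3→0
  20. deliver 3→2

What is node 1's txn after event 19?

2

1. propose(0,'x'):  <0:coor t1 ->
2. deliver 0→2:  <2:part t1 ->
3. deliver 2→0:  nop
4. deliver 0→1:  <1:part t1 ->
5. deliver 1→0:  nop
6. deliver 0→3:  <3:part t1 ->
7. deliver 3→0:  <0:coor t1 x>
8. deliver 0→3:  <3:part t1 x>
9. deliver 0→1:  <1:part t1 x>
10. deliver 0→2:  <2:part t1 x>
11. timeout(0):  <0:coor t2 x>
12. deliver 0→3:  <3:part t2 x>
13. deliver 3→0:  nop
14. deliver 0→1:  <1:part t2 x>
15. deliver 1→0:  nop
16. deliver 1→3:  nop
17. deliver 2→3:  nop
18. deliver 0→3:  nop
19. deliver 3→0:  nop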